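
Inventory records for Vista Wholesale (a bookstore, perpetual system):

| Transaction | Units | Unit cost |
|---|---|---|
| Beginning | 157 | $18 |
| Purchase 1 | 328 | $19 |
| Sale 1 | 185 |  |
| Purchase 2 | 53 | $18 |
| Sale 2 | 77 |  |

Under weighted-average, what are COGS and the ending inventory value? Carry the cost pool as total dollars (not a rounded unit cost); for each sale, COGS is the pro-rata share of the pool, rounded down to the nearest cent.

COGS = $4,885.36; ending inventory = $5,126.64

After Beginning: 157 on hand, pool $2,826.00 (≈ $18.0000 each)
After Purchase 1: 485 on hand, pool $9,058.00 (≈ $18.6763 each)
Sale 1, sell 185: 185/485 × $9,058.00 → $3,455.11
After Purchase 2: 353 on hand, pool $6,556.89 (≈ $18.5748 each)
Sale 2, sell 77: 77/353 × $6,556.89 → $1,430.25
Total COGS = $3,455.11 + $1,430.25 = $4,885.36
Ending inventory (cost pool remaining) = $5,126.64
Check: goods available $10,012.00 = COGS $4,885.36 + ending $5,126.64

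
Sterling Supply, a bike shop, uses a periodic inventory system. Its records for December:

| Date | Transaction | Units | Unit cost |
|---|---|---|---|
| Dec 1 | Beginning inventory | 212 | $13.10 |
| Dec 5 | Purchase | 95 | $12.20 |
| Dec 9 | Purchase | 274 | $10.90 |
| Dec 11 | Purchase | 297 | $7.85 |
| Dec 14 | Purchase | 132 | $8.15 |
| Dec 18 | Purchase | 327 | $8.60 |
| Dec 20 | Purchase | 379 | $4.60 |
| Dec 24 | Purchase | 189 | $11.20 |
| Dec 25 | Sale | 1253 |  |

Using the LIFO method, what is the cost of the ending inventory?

Ending inventory = $7,480.15

Dec 25, 1253 sold [LIFO — newest first]: 189 @ $11.20 + 379 @ $4.60 + 327 @ $8.60 + 132 @ $8.15 + 226 @ $7.85 = $9,522.30
Ending inventory: 212 @ $13.10 + 95 @ $12.20 + 274 @ $10.90 + 71 @ $7.85 = $7,480.15
Check: goods available $17,002.45 = COGS $9,522.30 + ending $7,480.15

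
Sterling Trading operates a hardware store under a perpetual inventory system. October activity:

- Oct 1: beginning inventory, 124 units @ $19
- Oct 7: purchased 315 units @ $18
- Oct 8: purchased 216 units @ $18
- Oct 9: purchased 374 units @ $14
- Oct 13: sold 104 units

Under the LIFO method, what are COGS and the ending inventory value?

COGS = $1,456; ending inventory = $15,694

Oct 13, 104 sold [LIFO — newest first]: 104 @ $14 = $1,456
Ending inventory: 124 @ $19 + 315 @ $18 + 216 @ $18 + 270 @ $14 = $15,694
Check: goods available $17,150 = COGS $1,456 + ending $15,694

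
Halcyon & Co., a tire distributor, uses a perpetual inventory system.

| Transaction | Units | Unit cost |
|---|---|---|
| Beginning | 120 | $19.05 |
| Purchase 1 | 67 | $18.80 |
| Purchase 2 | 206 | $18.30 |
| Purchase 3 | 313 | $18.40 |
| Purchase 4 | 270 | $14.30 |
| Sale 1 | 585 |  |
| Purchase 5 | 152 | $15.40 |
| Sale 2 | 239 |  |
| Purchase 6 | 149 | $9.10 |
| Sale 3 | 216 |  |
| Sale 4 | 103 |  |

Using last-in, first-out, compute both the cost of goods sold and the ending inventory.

Sale 1 (585) [LIFO — newest first]: 270 @ $14.30 + 313 @ $18.40 + 2 @ $18.30 = $9,656.80
Sale 2 (239) [LIFO — newest first]: 152 @ $15.40 + 87 @ $18.30 = $3,932.90
Sale 3 (216) [LIFO — newest first]: 149 @ $9.10 + 67 @ $18.30 = $2,582.00
Sale 4 (103) [LIFO — newest first]: 50 @ $18.30 + 53 @ $18.80 = $1,911.40
Total COGS = $9,656.80 + $3,932.90 + $2,582.00 + $1,911.40 = $18,083.10
Ending inventory: 120 @ $19.05 + 14 @ $18.80 = $2,549.20
Check: goods available $20,632.30 = COGS $18,083.10 + ending $2,549.20

COGS = $18,083.10; ending inventory = $2,549.20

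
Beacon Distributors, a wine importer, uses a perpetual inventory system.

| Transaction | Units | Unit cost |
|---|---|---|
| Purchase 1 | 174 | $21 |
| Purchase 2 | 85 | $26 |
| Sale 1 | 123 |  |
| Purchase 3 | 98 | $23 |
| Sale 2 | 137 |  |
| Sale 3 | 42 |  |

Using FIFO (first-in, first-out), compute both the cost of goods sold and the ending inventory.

Sale 1 (123) [FIFO — oldest first]: 123 @ $21 = $2,583
Sale 2 (137) [FIFO — oldest first]: 51 @ $21 + 85 @ $26 + 1 @ $23 = $3,304
Sale 3 (42) [FIFO — oldest first]: 42 @ $23 = $966
Total COGS = $2,583 + $3,304 + $966 = $6,853
Ending inventory: 55 @ $23 = $1,265

COGS = $6,853; ending inventory = $1,265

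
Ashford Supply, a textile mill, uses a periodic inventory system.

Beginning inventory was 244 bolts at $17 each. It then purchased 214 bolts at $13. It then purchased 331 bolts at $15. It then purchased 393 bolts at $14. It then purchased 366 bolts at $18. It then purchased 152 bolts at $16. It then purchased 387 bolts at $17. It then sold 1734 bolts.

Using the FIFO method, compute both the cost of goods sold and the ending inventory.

Sale 1 (1734) [FIFO — oldest first]: 244 @ $17 + 214 @ $13 + 331 @ $15 + 393 @ $14 + 366 @ $18 + 152 @ $16 + 34 @ $17 = $26,995
Ending inventory: 353 @ $17 = $6,001

COGS = $26,995; ending inventory = $6,001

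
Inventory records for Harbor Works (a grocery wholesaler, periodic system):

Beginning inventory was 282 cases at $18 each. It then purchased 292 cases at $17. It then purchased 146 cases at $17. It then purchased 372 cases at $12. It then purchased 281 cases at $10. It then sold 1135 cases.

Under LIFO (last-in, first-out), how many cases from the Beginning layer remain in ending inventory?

238

Sale 1 (1135) [LIFO — newest first]: 281 @ $10 + 372 @ $12 + 146 @ $17 + 292 @ $17 + 44 @ $18 = $15,512
Ending inventory: 238 @ $18 = $4,284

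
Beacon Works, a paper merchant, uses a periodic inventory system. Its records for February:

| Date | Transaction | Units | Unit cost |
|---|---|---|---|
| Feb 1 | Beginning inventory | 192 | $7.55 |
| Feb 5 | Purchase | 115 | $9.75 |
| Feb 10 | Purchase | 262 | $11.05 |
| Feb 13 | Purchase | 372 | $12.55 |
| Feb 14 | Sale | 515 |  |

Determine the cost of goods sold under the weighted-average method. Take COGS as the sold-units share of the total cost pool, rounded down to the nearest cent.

Feb 14, sell 515: 515/941 × $10,134.55 → $5,546.53
Ending inventory (cost pool remaining) = $4,588.02

COGS = $5,546.53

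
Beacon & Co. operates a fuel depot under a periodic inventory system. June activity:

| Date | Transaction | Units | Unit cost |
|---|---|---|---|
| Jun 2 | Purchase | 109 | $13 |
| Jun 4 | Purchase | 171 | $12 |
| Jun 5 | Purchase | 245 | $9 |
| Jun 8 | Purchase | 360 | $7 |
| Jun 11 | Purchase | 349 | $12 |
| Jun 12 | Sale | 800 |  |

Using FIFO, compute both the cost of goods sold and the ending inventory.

Jun 12, 800 sold [FIFO — oldest first]: 109 @ $13 + 171 @ $12 + 245 @ $9 + 275 @ $7 = $7,599
Ending inventory: 85 @ $7 + 349 @ $12 = $4,783

COGS = $7,599; ending inventory = $4,783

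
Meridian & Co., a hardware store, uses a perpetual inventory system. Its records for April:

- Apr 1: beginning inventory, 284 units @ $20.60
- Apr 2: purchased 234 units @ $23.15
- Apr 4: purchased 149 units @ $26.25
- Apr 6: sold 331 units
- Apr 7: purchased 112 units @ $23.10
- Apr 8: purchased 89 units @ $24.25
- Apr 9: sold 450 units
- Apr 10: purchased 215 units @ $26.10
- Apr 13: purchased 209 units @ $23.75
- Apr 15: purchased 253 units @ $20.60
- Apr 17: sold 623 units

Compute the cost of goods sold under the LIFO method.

COGS = $32,509.65

Apr 6, 331 sold [LIFO — newest first]: 149 @ $26.25 + 182 @ $23.15 = $8,124.55
Apr 9, 450 sold [LIFO — newest first]: 89 @ $24.25 + 112 @ $23.10 + 52 @ $23.15 + 197 @ $20.60 = $10,007.45
Apr 17, 623 sold [LIFO — newest first]: 253 @ $20.60 + 209 @ $23.75 + 161 @ $26.10 = $14,377.65
Total COGS = $8,124.55 + $10,007.45 + $14,377.65 = $32,509.65
Ending inventory: 87 @ $20.60 + 54 @ $26.10 = $3,201.60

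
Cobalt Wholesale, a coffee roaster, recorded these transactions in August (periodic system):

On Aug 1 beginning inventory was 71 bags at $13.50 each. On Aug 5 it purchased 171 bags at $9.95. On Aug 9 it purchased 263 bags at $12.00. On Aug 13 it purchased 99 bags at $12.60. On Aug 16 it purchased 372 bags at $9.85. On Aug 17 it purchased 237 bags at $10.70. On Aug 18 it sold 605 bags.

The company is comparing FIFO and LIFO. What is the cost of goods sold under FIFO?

FIFO COGS: 71 @ $13.50 + 171 @ $9.95 + 263 @ $12.00 + 99 @ $12.60 + 1 @ $9.85 = $7,073.20
LIFO COGS: 237 @ $10.70 + 368 @ $9.85 = $6,160.70

COGS = $7,073.20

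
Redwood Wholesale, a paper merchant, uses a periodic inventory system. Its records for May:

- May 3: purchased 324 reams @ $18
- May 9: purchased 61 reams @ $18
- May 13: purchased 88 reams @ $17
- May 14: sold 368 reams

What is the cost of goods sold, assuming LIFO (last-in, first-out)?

COGS = $6,536

May 14, 368 sold [LIFO — newest first]: 88 @ $17 + 61 @ $18 + 219 @ $18 = $6,536
Ending inventory: 105 @ $18 = $1,890
Check: goods available $8,426 = COGS $6,536 + ending $1,890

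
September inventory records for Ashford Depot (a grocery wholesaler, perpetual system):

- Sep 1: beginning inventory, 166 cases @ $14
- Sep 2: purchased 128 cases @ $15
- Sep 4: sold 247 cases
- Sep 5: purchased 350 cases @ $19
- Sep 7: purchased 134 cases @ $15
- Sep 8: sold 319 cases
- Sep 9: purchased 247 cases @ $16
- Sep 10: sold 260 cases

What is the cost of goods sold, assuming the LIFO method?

Sep 4, 247 sold [LIFO — newest first]: 128 @ $15 + 119 @ $14 = $3,586
Sep 8, 319 sold [LIFO — newest first]: 134 @ $15 + 185 @ $19 = $5,525
Sep 10, 260 sold [LIFO — newest first]: 247 @ $16 + 13 @ $19 = $4,199
Total COGS = $3,586 + $5,525 + $4,199 = $13,310
Ending inventory: 47 @ $14 + 152 @ $19 = $3,546

COGS = $13,310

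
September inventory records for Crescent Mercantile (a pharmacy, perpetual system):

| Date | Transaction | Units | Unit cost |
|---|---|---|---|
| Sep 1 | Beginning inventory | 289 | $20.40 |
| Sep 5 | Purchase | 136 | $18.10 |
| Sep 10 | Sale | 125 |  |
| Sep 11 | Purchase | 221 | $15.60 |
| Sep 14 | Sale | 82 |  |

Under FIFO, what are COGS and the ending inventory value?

Sep 10, 125 sold [FIFO — oldest first]: 125 @ $20.40 = $2,550.00
Sep 14, 82 sold [FIFO — oldest first]: 82 @ $20.40 = $1,672.80
Total COGS = $2,550.00 + $1,672.80 = $4,222.80
Ending inventory: 82 @ $20.40 + 136 @ $18.10 + 221 @ $15.60 = $7,582.00
Check: goods available $11,804.80 = COGS $4,222.80 + ending $7,582.00

COGS = $4,222.80; ending inventory = $7,582.00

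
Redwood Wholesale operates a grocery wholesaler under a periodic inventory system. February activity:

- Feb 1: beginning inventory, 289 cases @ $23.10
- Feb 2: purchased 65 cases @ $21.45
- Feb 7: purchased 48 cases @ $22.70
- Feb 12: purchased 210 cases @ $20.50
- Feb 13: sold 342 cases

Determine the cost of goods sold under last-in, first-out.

Feb 13, 342 sold [LIFO — newest first]: 210 @ $20.50 + 48 @ $22.70 + 65 @ $21.45 + 19 @ $23.10 = $7,227.75
Ending inventory: 270 @ $23.10 = $6,237.00

COGS = $7,227.75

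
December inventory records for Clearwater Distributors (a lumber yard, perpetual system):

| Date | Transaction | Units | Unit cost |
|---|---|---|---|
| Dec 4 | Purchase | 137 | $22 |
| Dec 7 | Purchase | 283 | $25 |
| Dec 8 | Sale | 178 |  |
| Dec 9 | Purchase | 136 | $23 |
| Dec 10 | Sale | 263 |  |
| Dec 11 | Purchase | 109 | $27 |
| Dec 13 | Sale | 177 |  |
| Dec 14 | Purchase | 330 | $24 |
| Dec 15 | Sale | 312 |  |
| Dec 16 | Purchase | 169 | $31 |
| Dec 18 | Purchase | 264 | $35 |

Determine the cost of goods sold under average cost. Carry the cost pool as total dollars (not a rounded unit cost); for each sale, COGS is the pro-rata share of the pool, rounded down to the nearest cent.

After Dec 4: 137 on hand, pool $3,014.00 (≈ $22.0000 each)
After Dec 7: 420 on hand, pool $10,089.00 (≈ $24.0214 each)
Dec 8, sell 178: 178/420 × $10,089.00 → $4,275.81
After Dec 9: 378 on hand, pool $8,941.19 (≈ $23.6539 each)
Dec 10, sell 263: 263/378 × $8,941.19 → $6,220.98
After Dec 11: 224 on hand, pool $5,663.21 (≈ $25.2822 each)
Dec 13, sell 177: 177/224 × $5,663.21 → $4,474.94
After Dec 14: 377 on hand, pool $9,108.27 (≈ $24.1599 each)
Dec 15, sell 312: 312/377 × $9,108.27 → $7,537.87
After Dec 16: 234 on hand, pool $6,809.40 (≈ $29.1000 each)
After Dec 18: 498 on hand, pool $16,049.40 (≈ $32.2277 each)
Total COGS = $4,275.81 + $6,220.98 + $4,474.94 + $7,537.87 = $22,509.60
Ending inventory (cost pool remaining) = $16,049.40

COGS = $22,509.60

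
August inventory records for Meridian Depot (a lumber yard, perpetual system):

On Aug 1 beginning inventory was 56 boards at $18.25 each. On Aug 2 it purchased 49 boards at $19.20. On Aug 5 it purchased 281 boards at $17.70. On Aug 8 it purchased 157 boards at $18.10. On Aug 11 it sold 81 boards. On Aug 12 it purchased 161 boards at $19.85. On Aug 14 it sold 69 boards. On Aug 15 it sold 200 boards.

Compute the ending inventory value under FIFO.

Ending inventory = $6,674.75

Aug 11, 81 sold [FIFO — oldest first]: 56 @ $18.25 + 25 @ $19.20 = $1,502.00
Aug 14, 69 sold [FIFO — oldest first]: 24 @ $19.20 + 45 @ $17.70 = $1,257.30
Aug 15, 200 sold [FIFO — oldest first]: 200 @ $17.70 = $3,540.00
Total COGS = $1,502.00 + $1,257.30 + $3,540.00 = $6,299.30
Ending inventory: 36 @ $17.70 + 157 @ $18.10 + 161 @ $19.85 = $6,674.75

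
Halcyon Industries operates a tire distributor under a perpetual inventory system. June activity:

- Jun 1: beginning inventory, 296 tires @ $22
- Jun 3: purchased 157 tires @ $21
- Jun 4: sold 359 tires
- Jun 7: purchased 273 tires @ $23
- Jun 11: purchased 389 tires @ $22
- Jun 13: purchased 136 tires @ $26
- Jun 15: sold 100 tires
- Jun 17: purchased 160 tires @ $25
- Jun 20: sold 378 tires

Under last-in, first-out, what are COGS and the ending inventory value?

Jun 4, 359 sold [LIFO — newest first]: 157 @ $21 + 202 @ $22 = $7,741
Jun 15, 100 sold [LIFO — newest first]: 100 @ $26 = $2,600
Jun 20, 378 sold [LIFO — newest first]: 160 @ $25 + 36 @ $26 + 182 @ $22 = $8,940
Total COGS = $7,741 + $2,600 + $8,940 = $19,281
Ending inventory: 94 @ $22 + 273 @ $23 + 207 @ $22 = $12,901

COGS = $19,281; ending inventory = $12,901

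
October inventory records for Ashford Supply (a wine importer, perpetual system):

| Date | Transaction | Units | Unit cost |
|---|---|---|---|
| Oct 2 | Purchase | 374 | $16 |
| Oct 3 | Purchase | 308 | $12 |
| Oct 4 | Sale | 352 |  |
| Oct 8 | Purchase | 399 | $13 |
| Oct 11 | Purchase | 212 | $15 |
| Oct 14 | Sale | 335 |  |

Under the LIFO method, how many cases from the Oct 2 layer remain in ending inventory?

330

Oct 4, 352 sold [LIFO — newest first]: 308 @ $12 + 44 @ $16 = $4,400
Oct 14, 335 sold [LIFO — newest first]: 212 @ $15 + 123 @ $13 = $4,779
Total COGS = $4,400 + $4,779 = $9,179
Ending inventory: 330 @ $16 + 276 @ $13 = $8,868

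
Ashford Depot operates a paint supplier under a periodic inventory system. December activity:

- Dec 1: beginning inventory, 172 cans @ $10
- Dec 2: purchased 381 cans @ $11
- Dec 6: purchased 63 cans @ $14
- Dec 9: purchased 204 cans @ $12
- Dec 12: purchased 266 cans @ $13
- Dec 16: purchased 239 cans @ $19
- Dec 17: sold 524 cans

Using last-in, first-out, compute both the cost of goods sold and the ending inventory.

Dec 17, 524 sold [LIFO — newest first]: 239 @ $19 + 266 @ $13 + 19 @ $12 = $8,227
Ending inventory: 172 @ $10 + 381 @ $11 + 63 @ $14 + 185 @ $12 = $9,013

COGS = $8,227; ending inventory = $9,013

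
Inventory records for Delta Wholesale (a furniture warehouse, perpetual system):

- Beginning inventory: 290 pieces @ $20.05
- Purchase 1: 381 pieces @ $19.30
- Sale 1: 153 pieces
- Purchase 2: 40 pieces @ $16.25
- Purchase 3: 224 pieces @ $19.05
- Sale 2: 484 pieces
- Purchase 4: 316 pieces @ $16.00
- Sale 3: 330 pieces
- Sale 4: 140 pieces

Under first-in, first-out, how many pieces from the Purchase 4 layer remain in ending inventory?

144

Sale 1 (153) [FIFO — oldest first]: 153 @ $20.05 = $3,067.65
Sale 2 (484) [FIFO — oldest first]: 137 @ $20.05 + 347 @ $19.30 = $9,443.95
Sale 3 (330) [FIFO — oldest first]: 34 @ $19.30 + 40 @ $16.25 + 224 @ $19.05 + 32 @ $16.00 = $6,085.40
Sale 4 (140) [FIFO — oldest first]: 140 @ $16.00 = $2,240.00
Total COGS = $3,067.65 + $9,443.95 + $6,085.40 + $2,240.00 = $20,837.00
Ending inventory: 144 @ $16.00 = $2,304.00
Check: goods available $23,141.00 = COGS $20,837.00 + ending $2,304.00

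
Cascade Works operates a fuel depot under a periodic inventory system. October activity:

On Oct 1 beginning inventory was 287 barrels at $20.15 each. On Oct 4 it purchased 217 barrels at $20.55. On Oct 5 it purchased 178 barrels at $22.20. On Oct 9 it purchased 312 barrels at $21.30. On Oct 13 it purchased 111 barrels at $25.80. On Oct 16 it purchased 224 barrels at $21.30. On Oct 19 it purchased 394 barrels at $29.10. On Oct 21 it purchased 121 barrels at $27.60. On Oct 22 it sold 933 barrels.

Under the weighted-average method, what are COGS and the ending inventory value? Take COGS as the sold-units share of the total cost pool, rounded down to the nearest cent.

COGS = $21,897.97; ending inventory = $21,381.63

Oct 22, sell 933: 933/1844 × $43,279.60 → $21,897.97
Ending inventory (cost pool remaining) = $21,381.63
Check: goods available $43,279.60 = COGS $21,897.97 + ending $21,381.63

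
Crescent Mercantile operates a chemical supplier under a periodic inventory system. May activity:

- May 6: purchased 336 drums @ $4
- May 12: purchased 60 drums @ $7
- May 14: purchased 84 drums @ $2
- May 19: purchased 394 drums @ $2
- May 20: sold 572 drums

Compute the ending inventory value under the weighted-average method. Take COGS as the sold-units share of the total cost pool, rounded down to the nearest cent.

Ending inventory = $939.87

May 20, sell 572: 572/874 × $2,720.00 → $1,780.13
Ending inventory (cost pool remaining) = $939.87
Check: goods available $2,720.00 = COGS $1,780.13 + ending $939.87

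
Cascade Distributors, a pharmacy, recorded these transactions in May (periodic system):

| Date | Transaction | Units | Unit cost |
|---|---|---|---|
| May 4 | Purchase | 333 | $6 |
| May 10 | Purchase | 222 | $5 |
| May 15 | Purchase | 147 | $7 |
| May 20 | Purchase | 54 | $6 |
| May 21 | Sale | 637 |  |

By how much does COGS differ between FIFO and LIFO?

$65

FIFO COGS: 333 @ $6 + 222 @ $5 + 82 @ $7 = $3,682
LIFO COGS: 54 @ $6 + 147 @ $7 + 222 @ $5 + 214 @ $6 = $3,747
Difference = |$3,682 − $3,747| = $65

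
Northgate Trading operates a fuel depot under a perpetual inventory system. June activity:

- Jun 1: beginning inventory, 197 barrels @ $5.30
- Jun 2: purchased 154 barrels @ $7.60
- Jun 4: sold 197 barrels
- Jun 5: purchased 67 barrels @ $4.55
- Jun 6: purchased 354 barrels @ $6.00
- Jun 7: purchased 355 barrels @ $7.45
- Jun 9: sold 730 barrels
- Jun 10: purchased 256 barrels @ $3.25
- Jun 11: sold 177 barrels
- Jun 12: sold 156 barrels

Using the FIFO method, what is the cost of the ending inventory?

Ending inventory = $399.75

Jun 4, 197 sold [FIFO — oldest first]: 197 @ $5.30 = $1,044.10
Jun 9, 730 sold [FIFO — oldest first]: 154 @ $7.60 + 67 @ $4.55 + 354 @ $6.00 + 155 @ $7.45 = $4,754.00
Jun 11, 177 sold [FIFO — oldest first]: 177 @ $7.45 = $1,318.65
Jun 12, 156 sold [FIFO — oldest first]: 23 @ $7.45 + 133 @ $3.25 = $603.60
Total COGS = $1,044.10 + $4,754.00 + $1,318.65 + $603.60 = $7,720.35
Ending inventory: 123 @ $3.25 = $399.75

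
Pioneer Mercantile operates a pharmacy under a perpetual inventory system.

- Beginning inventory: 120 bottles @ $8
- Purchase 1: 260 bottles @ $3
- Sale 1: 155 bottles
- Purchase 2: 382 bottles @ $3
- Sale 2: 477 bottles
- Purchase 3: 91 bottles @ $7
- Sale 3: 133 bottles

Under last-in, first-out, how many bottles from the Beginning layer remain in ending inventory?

88

Sale 1 (155) [LIFO — newest first]: 155 @ $3 = $465
Sale 2 (477) [LIFO — newest first]: 382 @ $3 + 95 @ $3 = $1,431
Sale 3 (133) [LIFO — newest first]: 91 @ $7 + 10 @ $3 + 32 @ $8 = $923
Total COGS = $465 + $1,431 + $923 = $2,819
Ending inventory: 88 @ $8 = $704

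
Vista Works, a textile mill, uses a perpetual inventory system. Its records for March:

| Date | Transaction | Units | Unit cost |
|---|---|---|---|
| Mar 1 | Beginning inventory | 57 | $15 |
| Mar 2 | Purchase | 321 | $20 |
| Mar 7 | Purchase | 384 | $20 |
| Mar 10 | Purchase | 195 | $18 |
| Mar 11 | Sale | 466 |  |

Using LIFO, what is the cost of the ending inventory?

Mar 11, 466 sold [LIFO — newest first]: 195 @ $18 + 271 @ $20 = $8,930
Ending inventory: 57 @ $15 + 321 @ $20 + 113 @ $20 = $9,535
Check: goods available $18,465 = COGS $8,930 + ending $9,535

Ending inventory = $9,535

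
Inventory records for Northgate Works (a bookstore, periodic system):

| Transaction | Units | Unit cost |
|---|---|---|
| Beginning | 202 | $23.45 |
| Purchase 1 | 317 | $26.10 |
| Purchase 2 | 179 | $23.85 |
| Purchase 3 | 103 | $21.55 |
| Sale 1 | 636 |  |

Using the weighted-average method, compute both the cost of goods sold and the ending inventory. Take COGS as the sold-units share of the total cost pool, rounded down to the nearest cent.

Sale 1, sell 636: 636/801 × $19,499.40 → $15,482.66
Ending inventory (cost pool remaining) = $4,016.74
Check: goods available $19,499.40 = COGS $15,482.66 + ending $4,016.74

COGS = $15,482.66; ending inventory = $4,016.74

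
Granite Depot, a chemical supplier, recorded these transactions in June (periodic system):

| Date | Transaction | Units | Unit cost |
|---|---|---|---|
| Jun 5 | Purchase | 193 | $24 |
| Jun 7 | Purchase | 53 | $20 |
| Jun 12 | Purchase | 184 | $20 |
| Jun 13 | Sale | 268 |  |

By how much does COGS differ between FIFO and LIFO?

FIFO COGS: 193 @ $24 + 53 @ $20 + 22 @ $20 = $6,132
LIFO COGS: 184 @ $20 + 53 @ $20 + 31 @ $24 = $5,484
Difference = |$6,132 − $5,484| = $648

$648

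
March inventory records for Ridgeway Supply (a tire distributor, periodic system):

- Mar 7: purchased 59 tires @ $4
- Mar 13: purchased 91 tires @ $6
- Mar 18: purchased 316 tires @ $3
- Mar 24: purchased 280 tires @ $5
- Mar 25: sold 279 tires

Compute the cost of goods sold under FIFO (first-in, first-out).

Mar 25, 279 sold [FIFO — oldest first]: 59 @ $4 + 91 @ $6 + 129 @ $3 = $1,169
Ending inventory: 187 @ $3 + 280 @ $5 = $1,961

COGS = $1,169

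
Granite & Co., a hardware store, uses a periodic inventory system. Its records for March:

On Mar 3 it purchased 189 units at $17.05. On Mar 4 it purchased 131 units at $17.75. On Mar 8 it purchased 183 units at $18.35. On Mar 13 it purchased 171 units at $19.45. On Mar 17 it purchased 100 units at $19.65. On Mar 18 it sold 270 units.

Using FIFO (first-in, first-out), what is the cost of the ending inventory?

Ending inventory = $9,536.50

Mar 18, 270 sold [FIFO — oldest first]: 189 @ $17.05 + 81 @ $17.75 = $4,660.20
Ending inventory: 50 @ $17.75 + 183 @ $18.35 + 171 @ $19.45 + 100 @ $19.65 = $9,536.50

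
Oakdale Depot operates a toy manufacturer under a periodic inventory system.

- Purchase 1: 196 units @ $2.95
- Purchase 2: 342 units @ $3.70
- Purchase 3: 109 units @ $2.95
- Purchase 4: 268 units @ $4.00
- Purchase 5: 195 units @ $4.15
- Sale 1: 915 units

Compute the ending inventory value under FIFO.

Ending inventory = $809.25

Sale 1 (915) [FIFO — oldest first]: 196 @ $2.95 + 342 @ $3.70 + 109 @ $2.95 + 268 @ $4.00 = $3,237.15
Ending inventory: 195 @ $4.15 = $809.25
Check: goods available $4,046.40 = COGS $3,237.15 + ending $809.25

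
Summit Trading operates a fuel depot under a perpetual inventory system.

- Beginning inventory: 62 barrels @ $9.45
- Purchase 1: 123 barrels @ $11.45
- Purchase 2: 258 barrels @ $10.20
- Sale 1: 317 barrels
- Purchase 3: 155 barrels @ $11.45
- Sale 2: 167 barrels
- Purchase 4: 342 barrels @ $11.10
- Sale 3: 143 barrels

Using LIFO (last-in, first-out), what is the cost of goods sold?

COGS = $6,806.60

Sale 1 (317) [LIFO — newest first]: 258 @ $10.20 + 59 @ $11.45 = $3,307.15
Sale 2 (167) [LIFO — newest first]: 155 @ $11.45 + 12 @ $11.45 = $1,912.15
Sale 3 (143) [LIFO — newest first]: 143 @ $11.10 = $1,587.30
Total COGS = $3,307.15 + $1,912.15 + $1,587.30 = $6,806.60
Ending inventory: 62 @ $9.45 + 52 @ $11.45 + 199 @ $11.10 = $3,390.20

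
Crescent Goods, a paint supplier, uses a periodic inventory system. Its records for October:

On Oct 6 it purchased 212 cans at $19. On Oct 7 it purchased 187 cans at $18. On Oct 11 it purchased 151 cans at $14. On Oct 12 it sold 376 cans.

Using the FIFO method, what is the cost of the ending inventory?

Ending inventory = $2,528

Oct 12, 376 sold [FIFO — oldest first]: 212 @ $19 + 164 @ $18 = $6,980
Ending inventory: 23 @ $18 + 151 @ $14 = $2,528
Check: goods available $9,508 = COGS $6,980 + ending $2,528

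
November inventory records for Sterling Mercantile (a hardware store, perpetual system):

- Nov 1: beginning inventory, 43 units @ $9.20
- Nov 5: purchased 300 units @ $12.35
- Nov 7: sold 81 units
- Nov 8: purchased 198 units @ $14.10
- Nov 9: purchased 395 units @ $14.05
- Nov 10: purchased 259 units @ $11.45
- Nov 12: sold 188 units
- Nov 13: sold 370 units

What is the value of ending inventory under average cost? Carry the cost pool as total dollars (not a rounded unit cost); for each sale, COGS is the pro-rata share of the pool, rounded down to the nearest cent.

After Nov 1: 43 on hand, pool $395.60 (≈ $9.2000 each)
After Nov 5: 343 on hand, pool $4,100.60 (≈ $11.9551 each)
Nov 7, sell 81: 81/343 × $4,100.60 → $968.36
After Nov 8: 460 on hand, pool $5,924.04 (≈ $12.8783 each)
After Nov 9: 855 on hand, pool $11,473.79 (≈ $13.4196 each)
After Nov 10: 1114 on hand, pool $14,439.34 (≈ $12.9617 each)
Nov 12, sell 188: 188/1114 × $14,439.34 → $2,436.80
Nov 13, sell 370: 370/926 × $12,002.54 → $4,795.83
Total COGS = $968.36 + $2,436.80 + $4,795.83 = $8,200.99
Ending inventory (cost pool remaining) = $7,206.71
Check: goods available $15,407.70 = COGS $8,200.99 + ending $7,206.71

Ending inventory = $7,206.71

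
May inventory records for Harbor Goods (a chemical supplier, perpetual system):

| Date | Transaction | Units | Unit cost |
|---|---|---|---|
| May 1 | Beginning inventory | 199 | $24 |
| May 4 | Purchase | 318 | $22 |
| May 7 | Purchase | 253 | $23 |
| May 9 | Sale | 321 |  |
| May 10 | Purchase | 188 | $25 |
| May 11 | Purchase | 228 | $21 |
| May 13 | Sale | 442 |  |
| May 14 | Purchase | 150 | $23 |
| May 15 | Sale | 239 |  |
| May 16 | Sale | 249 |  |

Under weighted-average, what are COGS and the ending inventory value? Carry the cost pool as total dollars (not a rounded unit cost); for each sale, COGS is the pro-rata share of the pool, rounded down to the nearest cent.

After May 1: 199 on hand, pool $4,776.00 (≈ $24.0000 each)
After May 4: 517 on hand, pool $11,772.00 (≈ $22.7698 each)
After May 7: 770 on hand, pool $17,591.00 (≈ $22.8455 each)
May 9, sell 321: 321/770 × $17,591.00 → $7,333.39
After May 10: 637 on hand, pool $14,957.61 (≈ $23.4813 each)
After May 11: 865 on hand, pool $19,745.61 (≈ $22.8273 each)
May 13, sell 442: 442/865 × $19,745.61 → $10,089.66
After May 14: 573 on hand, pool $13,105.95 (≈ $22.8725 each)
May 15, sell 239: 239/573 × $13,105.95 → $5,466.53
May 16, sell 249: 249/334 × $7,639.42 → $5,695.25
Total COGS = $7,333.39 + $10,089.66 + $5,466.53 + $5,695.25 = $28,584.83
Ending inventory (cost pool remaining) = $1,944.17
Check: goods available $30,529.00 = COGS $28,584.83 + ending $1,944.17

COGS = $28,584.83; ending inventory = $1,944.17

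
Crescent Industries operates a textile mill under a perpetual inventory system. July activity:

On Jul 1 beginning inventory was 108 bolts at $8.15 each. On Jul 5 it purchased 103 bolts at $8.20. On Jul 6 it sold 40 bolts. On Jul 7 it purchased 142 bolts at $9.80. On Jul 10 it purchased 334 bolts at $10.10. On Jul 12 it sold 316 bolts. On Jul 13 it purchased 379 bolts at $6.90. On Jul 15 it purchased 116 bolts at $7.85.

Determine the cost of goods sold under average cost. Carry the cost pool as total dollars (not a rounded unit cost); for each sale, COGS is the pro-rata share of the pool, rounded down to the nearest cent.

After Jul 1: 108 on hand, pool $880.20 (≈ $8.1500 each)
After Jul 5: 211 on hand, pool $1,724.80 (≈ $8.1744 each)
Jul 6, sell 40: 40/211 × $1,724.80 → $326.97
After Jul 7: 313 on hand, pool $2,789.43 (≈ $8.9119 each)
After Jul 10: 647 on hand, pool $6,162.83 (≈ $9.5252 each)
Jul 12, sell 316: 316/647 × $6,162.83 → $3,009.97
After Jul 13: 710 on hand, pool $5,767.96 (≈ $8.1239 each)
After Jul 15: 826 on hand, pool $6,678.56 (≈ $8.0854 each)
Total COGS = $326.97 + $3,009.97 = $3,336.94
Ending inventory (cost pool remaining) = $6,678.56

COGS = $3,336.94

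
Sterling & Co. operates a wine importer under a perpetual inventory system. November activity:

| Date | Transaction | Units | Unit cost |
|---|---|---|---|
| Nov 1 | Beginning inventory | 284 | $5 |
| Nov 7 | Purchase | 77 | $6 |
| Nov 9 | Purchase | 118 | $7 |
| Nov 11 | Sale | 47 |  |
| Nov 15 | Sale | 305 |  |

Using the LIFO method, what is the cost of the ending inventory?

Nov 11, 47 sold [LIFO — newest first]: 47 @ $7 = $329
Nov 15, 305 sold [LIFO — newest first]: 71 @ $7 + 77 @ $6 + 157 @ $5 = $1,744
Total COGS = $329 + $1,744 = $2,073
Ending inventory: 127 @ $5 = $635

Ending inventory = $635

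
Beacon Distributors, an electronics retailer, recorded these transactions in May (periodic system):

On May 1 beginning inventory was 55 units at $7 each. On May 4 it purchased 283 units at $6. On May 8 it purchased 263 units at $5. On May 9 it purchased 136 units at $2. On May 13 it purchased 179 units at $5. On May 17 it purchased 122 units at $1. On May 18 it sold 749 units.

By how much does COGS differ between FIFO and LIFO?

$832

FIFO COGS: 55 @ $7 + 283 @ $6 + 263 @ $5 + 136 @ $2 + 12 @ $5 = $3,730
LIFO COGS: 122 @ $1 + 179 @ $5 + 136 @ $2 + 263 @ $5 + 49 @ $6 = $2,898
Difference = |$3,730 − $2,898| = $832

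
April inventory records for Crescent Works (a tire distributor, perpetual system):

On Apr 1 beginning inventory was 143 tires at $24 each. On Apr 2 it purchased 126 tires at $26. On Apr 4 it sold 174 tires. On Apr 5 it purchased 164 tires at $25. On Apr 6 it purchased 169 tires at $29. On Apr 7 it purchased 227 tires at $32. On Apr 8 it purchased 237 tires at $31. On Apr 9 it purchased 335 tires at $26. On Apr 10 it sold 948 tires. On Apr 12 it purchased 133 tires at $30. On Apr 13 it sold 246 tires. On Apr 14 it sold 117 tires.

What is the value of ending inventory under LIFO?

Ending inventory = $1,176

Apr 4, 174 sold [LIFO — newest first]: 126 @ $26 + 48 @ $24 = $4,428
Apr 10, 948 sold [LIFO — newest first]: 335 @ $26 + 237 @ $31 + 227 @ $32 + 149 @ $29 = $27,642
Apr 13, 246 sold [LIFO — newest first]: 133 @ $30 + 20 @ $29 + 93 @ $25 = $6,895
Apr 14, 117 sold [LIFO — newest first]: 71 @ $25 + 46 @ $24 = $2,879
Total COGS = $4,428 + $27,642 + $6,895 + $2,879 = $41,844
Ending inventory: 49 @ $24 = $1,176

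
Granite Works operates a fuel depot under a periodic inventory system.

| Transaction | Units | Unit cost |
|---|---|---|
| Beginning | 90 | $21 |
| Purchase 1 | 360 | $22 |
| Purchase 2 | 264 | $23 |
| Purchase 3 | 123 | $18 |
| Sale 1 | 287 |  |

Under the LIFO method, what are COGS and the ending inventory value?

Sale 1 (287) [LIFO — newest first]: 123 @ $18 + 164 @ $23 = $5,986
Ending inventory: 90 @ $21 + 360 @ $22 + 100 @ $23 = $12,110

COGS = $5,986; ending inventory = $12,110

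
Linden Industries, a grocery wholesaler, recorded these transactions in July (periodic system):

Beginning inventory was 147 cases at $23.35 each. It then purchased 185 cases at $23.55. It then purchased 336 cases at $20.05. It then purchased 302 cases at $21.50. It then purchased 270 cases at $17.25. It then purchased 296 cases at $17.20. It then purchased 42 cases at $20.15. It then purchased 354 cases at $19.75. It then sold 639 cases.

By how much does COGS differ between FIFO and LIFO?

$1,927.15

FIFO COGS: 147 @ $23.35 + 185 @ $23.55 + 307 @ $20.05 = $13,944.55
LIFO COGS: 354 @ $19.75 + 42 @ $20.15 + 243 @ $17.20 = $12,017.40
Difference = |$13,944.55 − $12,017.40| = $1,927.15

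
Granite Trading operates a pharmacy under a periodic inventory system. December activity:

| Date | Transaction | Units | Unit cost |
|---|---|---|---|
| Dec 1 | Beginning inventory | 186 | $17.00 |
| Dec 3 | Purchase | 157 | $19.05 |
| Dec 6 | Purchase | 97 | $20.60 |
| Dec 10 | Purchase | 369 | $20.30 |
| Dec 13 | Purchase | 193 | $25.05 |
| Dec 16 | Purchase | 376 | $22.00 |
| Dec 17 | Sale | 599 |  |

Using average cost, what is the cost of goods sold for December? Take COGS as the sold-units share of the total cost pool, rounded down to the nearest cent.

Dec 17, sell 599: 599/1378 × $28,748.40 → $12,496.58
Ending inventory (cost pool remaining) = $16,251.82

COGS = $12,496.58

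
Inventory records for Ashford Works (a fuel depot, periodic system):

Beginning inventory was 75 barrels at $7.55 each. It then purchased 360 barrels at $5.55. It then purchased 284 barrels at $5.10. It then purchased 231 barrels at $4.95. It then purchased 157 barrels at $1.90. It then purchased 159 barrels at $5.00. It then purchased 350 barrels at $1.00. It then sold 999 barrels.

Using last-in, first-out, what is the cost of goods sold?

COGS = $3,106.95

Sale 1 (999) [LIFO — newest first]: 350 @ $1.00 + 159 @ $5.00 + 157 @ $1.90 + 231 @ $4.95 + 102 @ $5.10 = $3,106.95
Ending inventory: 75 @ $7.55 + 360 @ $5.55 + 182 @ $5.10 = $3,492.45
Check: goods available $6,599.40 = COGS $3,106.95 + ending $3,492.45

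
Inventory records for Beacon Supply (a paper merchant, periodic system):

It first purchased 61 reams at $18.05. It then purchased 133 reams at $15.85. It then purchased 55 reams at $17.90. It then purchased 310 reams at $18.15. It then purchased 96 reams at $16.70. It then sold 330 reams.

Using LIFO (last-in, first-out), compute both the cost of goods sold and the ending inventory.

COGS = $5,850.30; ending inventory = $5,573.00

Sale 1 (330) [LIFO — newest first]: 96 @ $16.70 + 234 @ $18.15 = $5,850.30
Ending inventory: 61 @ $18.05 + 133 @ $15.85 + 55 @ $17.90 + 76 @ $18.15 = $5,573.00
Check: goods available $11,423.30 = COGS $5,850.30 + ending $5,573.00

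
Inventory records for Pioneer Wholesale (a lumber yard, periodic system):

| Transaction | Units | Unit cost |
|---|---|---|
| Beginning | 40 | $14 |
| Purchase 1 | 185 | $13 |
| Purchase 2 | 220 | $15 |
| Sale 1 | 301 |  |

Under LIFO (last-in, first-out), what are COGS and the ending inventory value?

Sale 1 (301) [LIFO — newest first]: 220 @ $15 + 81 @ $13 = $4,353
Ending inventory: 40 @ $14 + 104 @ $13 = $1,912

COGS = $4,353; ending inventory = $1,912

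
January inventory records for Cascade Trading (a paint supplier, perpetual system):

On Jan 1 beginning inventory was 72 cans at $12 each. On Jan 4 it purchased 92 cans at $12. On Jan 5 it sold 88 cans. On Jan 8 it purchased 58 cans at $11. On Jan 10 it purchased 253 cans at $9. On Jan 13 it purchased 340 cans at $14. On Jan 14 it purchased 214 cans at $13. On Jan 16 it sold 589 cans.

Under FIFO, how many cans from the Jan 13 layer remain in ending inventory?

Jan 5, 88 sold [FIFO — oldest first]: 72 @ $12 + 16 @ $12 = $1,056
Jan 16, 589 sold [FIFO — oldest first]: 76 @ $12 + 58 @ $11 + 253 @ $9 + 202 @ $14 = $6,655
Total COGS = $1,056 + $6,655 = $7,711
Ending inventory: 138 @ $14 + 214 @ $13 = $4,714

138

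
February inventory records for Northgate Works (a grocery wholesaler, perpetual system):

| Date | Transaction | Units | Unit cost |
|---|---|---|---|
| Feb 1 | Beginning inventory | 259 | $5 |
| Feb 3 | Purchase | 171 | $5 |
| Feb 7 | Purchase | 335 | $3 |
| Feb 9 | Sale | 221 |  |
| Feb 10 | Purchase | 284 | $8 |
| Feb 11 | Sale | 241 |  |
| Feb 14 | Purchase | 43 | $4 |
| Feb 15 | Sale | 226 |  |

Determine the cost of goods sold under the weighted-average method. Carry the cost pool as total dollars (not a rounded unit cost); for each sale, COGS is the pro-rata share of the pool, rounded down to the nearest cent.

After Feb 1: 259 on hand, pool $1,295.00 (≈ $5.0000 each)
After Feb 3: 430 on hand, pool $2,150.00 (≈ $5.0000 each)
After Feb 7: 765 on hand, pool $3,155.00 (≈ $4.1242 each)
Feb 9, sell 221: 221/765 × $3,155.00 → $911.44
After Feb 10: 828 on hand, pool $4,515.56 (≈ $5.4536 each)
Feb 11, sell 241: 241/828 × $4,515.56 → $1,314.31
After Feb 14: 630 on hand, pool $3,373.25 (≈ $5.3544 each)
Feb 15, sell 226: 226/630 × $3,373.25 → $1,210.08
Total COGS = $911.44 + $1,314.31 + $1,210.08 = $3,435.83
Ending inventory (cost pool remaining) = $2,163.17

COGS = $3,435.83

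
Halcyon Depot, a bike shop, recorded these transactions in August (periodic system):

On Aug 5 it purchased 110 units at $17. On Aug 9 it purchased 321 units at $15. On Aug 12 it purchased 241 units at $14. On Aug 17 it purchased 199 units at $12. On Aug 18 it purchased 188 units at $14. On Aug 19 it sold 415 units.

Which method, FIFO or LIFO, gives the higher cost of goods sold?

FIFO

FIFO COGS: 110 @ $17 + 305 @ $15 = $6,445
LIFO COGS: 188 @ $14 + 199 @ $12 + 28 @ $14 = $5,412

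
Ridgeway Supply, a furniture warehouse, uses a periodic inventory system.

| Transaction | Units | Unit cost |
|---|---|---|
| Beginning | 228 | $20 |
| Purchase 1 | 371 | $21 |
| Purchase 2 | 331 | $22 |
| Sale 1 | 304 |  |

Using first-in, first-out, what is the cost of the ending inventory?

Sale 1 (304) [FIFO — oldest first]: 228 @ $20 + 76 @ $21 = $6,156
Ending inventory: 295 @ $21 + 331 @ $22 = $13,477
Check: goods available $19,633 = COGS $6,156 + ending $13,477

Ending inventory = $13,477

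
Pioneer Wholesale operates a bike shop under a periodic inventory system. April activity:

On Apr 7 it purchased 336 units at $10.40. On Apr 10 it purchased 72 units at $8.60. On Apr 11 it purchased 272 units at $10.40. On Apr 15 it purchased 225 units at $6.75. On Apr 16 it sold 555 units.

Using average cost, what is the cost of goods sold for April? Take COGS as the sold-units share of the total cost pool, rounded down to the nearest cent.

COGS = $5,188.88

Apr 16, sell 555: 555/905 × $8,461.15 → $5,188.88
Ending inventory (cost pool remaining) = $3,272.27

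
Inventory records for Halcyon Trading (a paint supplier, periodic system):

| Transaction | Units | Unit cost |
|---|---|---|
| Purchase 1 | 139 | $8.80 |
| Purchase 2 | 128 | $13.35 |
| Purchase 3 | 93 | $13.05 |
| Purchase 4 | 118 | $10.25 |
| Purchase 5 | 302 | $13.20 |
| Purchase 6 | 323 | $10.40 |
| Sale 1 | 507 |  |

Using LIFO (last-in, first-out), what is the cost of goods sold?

Sale 1 (507) [LIFO — newest first]: 323 @ $10.40 + 184 @ $13.20 = $5,788.00
Ending inventory: 139 @ $8.80 + 128 @ $13.35 + 93 @ $13.05 + 118 @ $10.25 + 118 @ $13.20 = $6,912.75

COGS = $5,788.00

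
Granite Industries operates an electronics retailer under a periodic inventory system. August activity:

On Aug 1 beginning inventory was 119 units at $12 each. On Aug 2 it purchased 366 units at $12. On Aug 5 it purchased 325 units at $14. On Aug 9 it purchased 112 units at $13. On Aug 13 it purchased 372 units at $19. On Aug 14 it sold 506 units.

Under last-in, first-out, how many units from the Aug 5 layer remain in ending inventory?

303

Aug 14, 506 sold [LIFO — newest first]: 372 @ $19 + 112 @ $13 + 22 @ $14 = $8,832
Ending inventory: 119 @ $12 + 366 @ $12 + 303 @ $14 = $10,062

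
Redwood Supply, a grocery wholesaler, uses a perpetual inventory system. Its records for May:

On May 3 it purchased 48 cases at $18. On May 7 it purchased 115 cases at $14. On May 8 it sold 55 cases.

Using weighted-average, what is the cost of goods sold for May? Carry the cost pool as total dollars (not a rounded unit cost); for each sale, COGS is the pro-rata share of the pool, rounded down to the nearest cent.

COGS = $834.78

After May 3: 48 on hand, pool $864.00 (≈ $18.0000 each)
After May 7: 163 on hand, pool $2,474.00 (≈ $15.1779 each)
May 8, sell 55: 55/163 × $2,474.00 → $834.78
Ending inventory (cost pool remaining) = $1,639.22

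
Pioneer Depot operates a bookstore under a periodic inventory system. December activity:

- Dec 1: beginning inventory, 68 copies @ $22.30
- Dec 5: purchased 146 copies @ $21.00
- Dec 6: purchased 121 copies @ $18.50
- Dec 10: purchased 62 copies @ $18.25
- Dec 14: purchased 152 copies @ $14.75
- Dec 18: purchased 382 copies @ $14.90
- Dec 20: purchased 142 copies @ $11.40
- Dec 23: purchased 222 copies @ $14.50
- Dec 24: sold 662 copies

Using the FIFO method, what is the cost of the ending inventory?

Dec 24, 662 sold [FIFO — oldest first]: 68 @ $22.30 + 146 @ $21.00 + 121 @ $18.50 + 62 @ $18.25 + 152 @ $14.75 + 113 @ $14.90 = $11,878.10
Ending inventory: 269 @ $14.90 + 142 @ $11.40 + 222 @ $14.50 = $8,845.90
Check: goods available $20,724.00 = COGS $11,878.10 + ending $8,845.90

Ending inventory = $8,845.90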